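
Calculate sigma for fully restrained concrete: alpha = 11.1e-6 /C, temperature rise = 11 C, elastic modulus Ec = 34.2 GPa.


sigma = alpha * dT * Ec
= 11.1e-6 * 11 * 34.2 * 1000
= 4.176 MPa

4.176


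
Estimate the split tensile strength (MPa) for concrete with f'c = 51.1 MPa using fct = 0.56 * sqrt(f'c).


fct = 0.56 * sqrt(51.1)
= 0.56 * 7.148
= 4.003 MPa

4.003


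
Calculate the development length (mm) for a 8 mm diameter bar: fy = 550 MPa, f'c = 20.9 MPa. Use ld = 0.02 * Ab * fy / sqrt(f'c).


Ab = pi * 8^2 / 4 = 50.265 mm2
ld = 0.02 * 50.265 * 550 / sqrt(20.9)
= 120.9 mm

120.9


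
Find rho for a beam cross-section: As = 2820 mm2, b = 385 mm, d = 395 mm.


rho = As / (b * d)
= 2820 / (385 * 395)
= 0.0185

0.0185


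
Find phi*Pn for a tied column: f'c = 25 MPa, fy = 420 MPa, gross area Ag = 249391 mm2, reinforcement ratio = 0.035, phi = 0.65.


Ast = rho * Ag = 0.035 * 249391 = 8728.685 mm2
phi*Pn = 0.65 * 0.80 * (0.85 * 25 * (249391 - 8728.685) + 420 * 8728.685) / 1000
= 4565.66 kN

4565.66


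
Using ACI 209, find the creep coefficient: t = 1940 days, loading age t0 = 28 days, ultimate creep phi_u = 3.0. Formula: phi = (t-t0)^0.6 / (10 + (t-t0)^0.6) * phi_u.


dt = 1940 - 28 = 1912
phi = 1912^0.6 / (10 + 1912^0.6) * 3.0
= 2.709

2.709


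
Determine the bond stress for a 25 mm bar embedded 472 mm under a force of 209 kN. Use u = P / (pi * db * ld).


u = P / (pi * db * ld)
= 209 * 1000 / (pi * 25 * 472)
= 5.638 MPa

5.638


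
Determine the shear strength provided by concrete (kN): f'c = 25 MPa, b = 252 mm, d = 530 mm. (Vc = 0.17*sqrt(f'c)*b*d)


Vc = 0.17 * sqrt(25) * 252 * 530 / 1000
= 113.53 kN

113.53


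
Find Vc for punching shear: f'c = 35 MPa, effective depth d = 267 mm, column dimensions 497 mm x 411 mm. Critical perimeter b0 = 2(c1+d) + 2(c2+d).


b0 = 2*(497 + 267) + 2*(411 + 267) = 2884 mm
Vc = 0.33 * sqrt(35) * 2884 * 267 / 1000
= 1503.33 kN

1503.33


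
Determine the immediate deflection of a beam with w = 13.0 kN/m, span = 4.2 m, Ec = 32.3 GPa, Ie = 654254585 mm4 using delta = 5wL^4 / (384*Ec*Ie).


Convert: L = 4.2 m = 4200 mm, Ec = 32.3 GPa = 32300 MPa
delta = 5 * 13.0 * 4200^4 / (384 * 32300 * 654254585)
= 2.49 mm

2.49


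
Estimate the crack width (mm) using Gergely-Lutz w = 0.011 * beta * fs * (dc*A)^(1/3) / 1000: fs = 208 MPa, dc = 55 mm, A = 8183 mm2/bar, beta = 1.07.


w = 0.011 * beta * fs * (dc * A)^(1/3) / 1000
= 0.011 * 1.07 * 208 * (55 * 8183)^(1/3) / 1000
= 0.188 mm

0.188


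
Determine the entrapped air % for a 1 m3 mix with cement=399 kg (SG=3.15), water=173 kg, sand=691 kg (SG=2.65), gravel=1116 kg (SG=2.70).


Vol cement = 399 / (3.15 * 1000) = 0.126667 m3
Vol water = 173 / 1000 = 0.173 m3
Vol sand = 691 / (2.65 * 1000) = 0.260755 m3
Vol gravel = 1116 / (2.70 * 1000) = 0.413333 m3
Total solid + water volume = 0.973755 m3
Air = (1 - 0.973755) * 100 = 2.62%

2.62


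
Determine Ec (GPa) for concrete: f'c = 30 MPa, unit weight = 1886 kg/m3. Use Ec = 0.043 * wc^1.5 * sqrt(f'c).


Ec = 0.043 * 1886^1.5 * sqrt(30) / 1000
= 19.29 GPa

19.29


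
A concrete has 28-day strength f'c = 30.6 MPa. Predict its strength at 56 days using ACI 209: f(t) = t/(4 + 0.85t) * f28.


f(56) = 56 / (4 + 0.85 * 56) * 30.6
= 56 / 51.6 * 30.6
= 33.21 MPa

33.21


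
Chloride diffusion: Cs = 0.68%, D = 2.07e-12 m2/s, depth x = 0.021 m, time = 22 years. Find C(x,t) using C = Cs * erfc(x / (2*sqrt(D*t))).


t_seconds = 22 * 365.25 * 24 * 3600 = 694267200.0 s
arg = 0.021 / (2 * sqrt(2.07e-12 * 694267200.0))
= 0.277
erfc(0.277) = 0.6953
C = 0.68 * 0.6953 = 0.4728%

0.4728


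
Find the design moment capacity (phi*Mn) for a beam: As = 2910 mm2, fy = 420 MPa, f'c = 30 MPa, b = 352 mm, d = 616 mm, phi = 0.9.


a = As * fy / (0.85 * f'c * b)
= 2910 * 420 / (0.85 * 30 * 352)
= 136.1631 mm
Mn = As * fy * (d - a/2) / 10^6
= 669.6659 kN-m
phi*Mn = 0.9 * 669.6659 = 602.7 kN-m

602.7


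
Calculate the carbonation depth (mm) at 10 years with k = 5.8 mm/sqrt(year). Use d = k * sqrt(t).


depth = k * sqrt(t)
= 5.8 * sqrt(10)
= 18.34 mm

18.34


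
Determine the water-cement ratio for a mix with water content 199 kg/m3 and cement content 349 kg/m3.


w/c = water / cement
w/c = 199 / 349 = 0.57

0.57


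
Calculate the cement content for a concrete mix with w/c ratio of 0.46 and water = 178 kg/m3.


Cement = water / (w/c)
= 178 / 0.46
= 387.0 kg/m3

387.0


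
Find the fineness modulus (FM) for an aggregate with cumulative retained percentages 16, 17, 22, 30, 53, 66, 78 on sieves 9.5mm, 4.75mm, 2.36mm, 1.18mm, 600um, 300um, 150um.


FM = sum(cumulative % retained) / 100
= 282 / 100
= 2.82

2.82


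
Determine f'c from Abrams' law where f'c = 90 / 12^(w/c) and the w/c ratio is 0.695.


f'c = 90 / 12^0.695
= 90 / 5.624
= 16.0 MPa

16.0


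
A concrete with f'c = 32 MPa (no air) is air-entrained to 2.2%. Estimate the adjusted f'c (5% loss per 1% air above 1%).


Strength loss = (2.2 - 1) * 5 = 6.0%
f'c = 32 * (1 - 6.0/100)
= 30.08 MPa

30.08


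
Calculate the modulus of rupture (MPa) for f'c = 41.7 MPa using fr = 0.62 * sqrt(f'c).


fr = 0.62 * sqrt(41.7)
= 4.004 MPa

4.004


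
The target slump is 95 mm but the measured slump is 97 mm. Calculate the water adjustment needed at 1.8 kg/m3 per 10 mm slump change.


Difference = 95 - 97 = -2 mm
Water adjustment = -2 * 1.8 / 10 = -0.4 kg/m3

-0.4


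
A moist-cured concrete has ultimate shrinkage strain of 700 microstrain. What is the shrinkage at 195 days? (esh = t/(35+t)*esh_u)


esh(195) = 195 / (35 + 195) * 700
= 195 / 230 * 700
= 593.5 microstrain

593.5


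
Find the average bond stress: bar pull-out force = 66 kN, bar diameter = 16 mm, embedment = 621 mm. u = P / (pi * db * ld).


u = P / (pi * db * ld)
= 66 * 1000 / (pi * 16 * 621)
= 2.114 MPa

2.114


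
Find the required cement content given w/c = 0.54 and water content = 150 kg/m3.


Cement = water / (w/c)
= 150 / 0.54
= 277.8 kg/m3

277.8


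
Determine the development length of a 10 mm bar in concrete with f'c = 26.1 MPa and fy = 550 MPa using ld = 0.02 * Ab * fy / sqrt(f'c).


Ab = pi * 10^2 / 4 = 78.54 mm2
ld = 0.02 * 78.54 * 550 / sqrt(26.1)
= 169.1 mm

169.1


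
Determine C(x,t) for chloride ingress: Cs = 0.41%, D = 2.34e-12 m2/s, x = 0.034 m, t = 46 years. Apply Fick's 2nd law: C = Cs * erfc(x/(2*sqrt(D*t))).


t_seconds = 46 * 365.25 * 24 * 3600 = 1451649600.0 s
arg = 0.034 / (2 * sqrt(2.34e-12 * 1451649600.0))
= 0.2917
erfc(0.2917) = 0.68
C = 0.41 * 0.68 = 0.2788%

0.2788


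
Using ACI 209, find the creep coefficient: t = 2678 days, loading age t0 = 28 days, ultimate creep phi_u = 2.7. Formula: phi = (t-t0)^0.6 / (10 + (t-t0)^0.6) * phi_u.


dt = 2678 - 28 = 2650
phi = 2650^0.6 / (10 + 2650^0.6) * 2.7
= 2.481

2.481


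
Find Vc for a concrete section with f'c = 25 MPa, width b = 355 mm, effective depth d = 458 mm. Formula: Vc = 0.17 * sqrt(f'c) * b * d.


Vc = 0.17 * sqrt(25) * 355 * 458 / 1000
= 138.2 kN

138.2


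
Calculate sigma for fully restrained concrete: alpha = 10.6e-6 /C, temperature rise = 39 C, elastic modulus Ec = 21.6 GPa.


sigma = alpha * dT * Ec
= 10.6e-6 * 39 * 21.6 * 1000
= 8.929 MPa

8.929


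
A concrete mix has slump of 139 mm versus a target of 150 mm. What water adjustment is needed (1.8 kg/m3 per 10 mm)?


Difference = 150 - 139 = 11 mm
Water adjustment = 11 * 1.8 / 10 = 2.0 kg/m3

2.0


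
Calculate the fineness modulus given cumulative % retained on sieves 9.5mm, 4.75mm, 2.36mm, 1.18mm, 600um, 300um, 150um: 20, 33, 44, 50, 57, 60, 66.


FM = sum(cumulative % retained) / 100
= 330 / 100
= 3.3

3.3


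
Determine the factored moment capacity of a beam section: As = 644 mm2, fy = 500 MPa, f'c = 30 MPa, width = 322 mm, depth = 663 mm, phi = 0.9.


a = As * fy / (0.85 * f'c * b)
= 644 * 500 / (0.85 * 30 * 322)
= 39.2157 mm
Mn = As * fy * (d - a/2) / 10^6
= 207.1723 kN-m
phi*Mn = 0.9 * 207.1723 = 186.46 kN-m

186.46


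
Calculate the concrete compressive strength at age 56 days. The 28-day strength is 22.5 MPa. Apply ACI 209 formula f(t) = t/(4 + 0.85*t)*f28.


f(56) = 56 / (4 + 0.85 * 56) * 22.5
= 56 / 51.6 * 22.5
= 24.42 MPa

24.42


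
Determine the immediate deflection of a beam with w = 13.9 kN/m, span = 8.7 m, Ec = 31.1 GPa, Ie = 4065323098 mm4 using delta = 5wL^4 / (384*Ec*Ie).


Convert: L = 8.7 m = 8700 mm, Ec = 31.1 GPa = 31100 MPa
delta = 5 * 13.9 * 8700^4 / (384 * 31100 * 4065323098)
= 8.2 mm

8.2


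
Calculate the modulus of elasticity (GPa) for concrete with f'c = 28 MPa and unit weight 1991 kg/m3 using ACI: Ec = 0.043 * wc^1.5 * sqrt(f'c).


Ec = 0.043 * 1991^1.5 * sqrt(28) / 1000
= 20.21 GPa

20.21


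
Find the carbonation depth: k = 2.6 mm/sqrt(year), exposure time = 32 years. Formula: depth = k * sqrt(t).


depth = k * sqrt(t)
= 2.6 * sqrt(32)
= 14.71 mm

14.71


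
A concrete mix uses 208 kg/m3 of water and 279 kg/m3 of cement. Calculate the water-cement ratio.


w/c = water / cement
w/c = 208 / 279 = 0.746

0.746


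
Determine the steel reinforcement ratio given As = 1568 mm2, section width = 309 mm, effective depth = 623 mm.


rho = As / (b * d)
= 1568 / (309 * 623)
= 0.0081

0.0081


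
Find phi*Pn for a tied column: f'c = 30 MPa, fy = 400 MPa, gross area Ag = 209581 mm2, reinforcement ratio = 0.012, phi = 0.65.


Ast = rho * Ag = 0.012 * 209581 = 2514.972 mm2
phi*Pn = 0.65 * 0.80 * (0.85 * 30 * (209581 - 2514.972) + 400 * 2514.972) / 1000
= 3268.81 kN

3268.81


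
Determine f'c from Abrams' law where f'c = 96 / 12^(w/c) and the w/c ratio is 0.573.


f'c = 96 / 12^0.573
= 96 / 4.153
= 23.12 MPa

23.12


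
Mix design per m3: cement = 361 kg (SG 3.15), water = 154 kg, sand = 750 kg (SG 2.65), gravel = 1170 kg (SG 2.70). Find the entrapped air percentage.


Vol cement = 361 / (3.15 * 1000) = 0.114603 m3
Vol water = 154 / 1000 = 0.154 m3
Vol sand = 750 / (2.65 * 1000) = 0.283019 m3
Vol gravel = 1170 / (2.70 * 1000) = 0.433333 m3
Total solid + water volume = 0.984955 m3
Air = (1 - 0.984955) * 100 = 1.5%

1.5


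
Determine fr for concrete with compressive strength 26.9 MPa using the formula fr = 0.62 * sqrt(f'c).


fr = 0.62 * sqrt(26.9)
= 3.216 MPa

3.216


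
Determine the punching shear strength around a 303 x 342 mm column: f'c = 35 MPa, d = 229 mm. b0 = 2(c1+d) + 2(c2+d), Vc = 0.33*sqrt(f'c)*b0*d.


b0 = 2*(303 + 229) + 2*(342 + 229) = 2206 mm
Vc = 0.33 * sqrt(35) * 2206 * 229 / 1000
= 986.25 kN

986.25


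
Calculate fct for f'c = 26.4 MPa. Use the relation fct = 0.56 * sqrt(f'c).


fct = 0.56 * sqrt(26.4)
= 0.56 * 5.138
= 2.877 MPa

2.877


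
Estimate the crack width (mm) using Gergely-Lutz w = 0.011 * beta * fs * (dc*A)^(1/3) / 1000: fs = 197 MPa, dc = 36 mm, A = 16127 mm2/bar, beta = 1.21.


w = 0.011 * beta * fs * (dc * A)^(1/3) / 1000
= 0.011 * 1.21 * 197 * (36 * 16127)^(1/3) / 1000
= 0.219 mm

0.219


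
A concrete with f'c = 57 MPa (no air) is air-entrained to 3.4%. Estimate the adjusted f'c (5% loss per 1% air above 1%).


Strength loss = (3.4 - 1) * 5 = 12.0%
f'c = 57 * (1 - 12.0/100)
= 50.16 MPa

50.16


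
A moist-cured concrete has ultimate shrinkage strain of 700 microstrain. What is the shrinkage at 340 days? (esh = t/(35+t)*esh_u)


esh(340) = 340 / (35 + 340) * 700
= 340 / 375 * 700
= 634.7 microstrain

634.7


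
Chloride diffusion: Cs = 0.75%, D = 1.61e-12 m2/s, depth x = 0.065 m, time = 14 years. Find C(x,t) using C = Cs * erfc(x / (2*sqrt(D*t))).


t_seconds = 14 * 365.25 * 24 * 3600 = 441806400.0 s
arg = 0.065 / (2 * sqrt(1.61e-12 * 441806400.0))
= 1.2186
erfc(1.2186) = 0.0848
C = 0.75 * 0.0848 = 0.0636%

0.0636


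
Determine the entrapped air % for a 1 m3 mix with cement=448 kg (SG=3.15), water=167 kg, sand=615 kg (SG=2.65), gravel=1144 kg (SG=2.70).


Vol cement = 448 / (3.15 * 1000) = 0.142222 m3
Vol water = 167 / 1000 = 0.167 m3
Vol sand = 615 / (2.65 * 1000) = 0.232075 m3
Vol gravel = 1144 / (2.70 * 1000) = 0.423704 m3
Total solid + water volume = 0.965001 m3
Air = (1 - 0.965001) * 100 = 3.5%

3.5


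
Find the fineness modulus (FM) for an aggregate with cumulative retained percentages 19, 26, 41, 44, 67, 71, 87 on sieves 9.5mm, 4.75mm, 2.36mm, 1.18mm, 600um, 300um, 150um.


FM = sum(cumulative % retained) / 100
= 355 / 100
= 3.55

3.55


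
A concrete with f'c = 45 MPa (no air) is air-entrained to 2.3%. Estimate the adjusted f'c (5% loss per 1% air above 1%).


Strength loss = (2.3 - 1) * 5 = 6.5%
f'c = 45 * (1 - 6.5/100)
= 42.08 MPa

42.08


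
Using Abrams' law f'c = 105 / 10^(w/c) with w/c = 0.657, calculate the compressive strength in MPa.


f'c = 105 / 10^0.657
= 105 / 4.539
= 23.13 MPa

23.13


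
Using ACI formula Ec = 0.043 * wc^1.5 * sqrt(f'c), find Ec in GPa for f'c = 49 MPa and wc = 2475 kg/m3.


Ec = 0.043 * 2475^1.5 * sqrt(49) / 1000
= 37.06 GPa

37.06


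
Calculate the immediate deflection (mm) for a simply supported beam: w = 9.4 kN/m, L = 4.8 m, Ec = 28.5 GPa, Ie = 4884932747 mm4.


Convert: L = 4.8 m = 4800 mm, Ec = 28.5 GPa = 28500 MPa
delta = 5 * 9.4 * 4800^4 / (384 * 28500 * 4884932747)
= 0.47 mm

0.47


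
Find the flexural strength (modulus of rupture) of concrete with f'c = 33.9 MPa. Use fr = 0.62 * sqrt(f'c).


fr = 0.62 * sqrt(33.9)
= 3.61 MPa

3.61


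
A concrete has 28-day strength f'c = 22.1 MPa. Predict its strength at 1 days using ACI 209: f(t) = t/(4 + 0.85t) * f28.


f(1) = 1 / (4 + 0.85 * 1) * 22.1
= 1 / 4.85 * 22.1
= 4.56 MPa

4.56


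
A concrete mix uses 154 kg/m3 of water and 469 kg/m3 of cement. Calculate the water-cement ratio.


w/c = water / cement
w/c = 154 / 469 = 0.328

0.328


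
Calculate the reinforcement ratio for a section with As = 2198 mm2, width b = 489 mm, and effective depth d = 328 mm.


rho = As / (b * d)
= 2198 / (489 * 328)
= 0.0137

0.0137


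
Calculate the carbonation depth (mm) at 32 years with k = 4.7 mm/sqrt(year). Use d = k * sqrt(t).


depth = k * sqrt(t)
= 4.7 * sqrt(32)
= 26.59 mm

26.59


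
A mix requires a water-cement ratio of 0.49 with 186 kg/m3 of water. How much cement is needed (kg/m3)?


Cement = water / (w/c)
= 186 / 0.49
= 379.6 kg/m3

379.6


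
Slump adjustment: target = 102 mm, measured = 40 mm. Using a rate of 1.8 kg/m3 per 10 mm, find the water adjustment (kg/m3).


Difference = 102 - 40 = 62 mm
Water adjustment = 62 * 1.8 / 10 = 11.2 kg/m3

11.2


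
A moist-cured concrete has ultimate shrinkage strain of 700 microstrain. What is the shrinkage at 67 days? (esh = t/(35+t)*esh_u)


esh(67) = 67 / (35 + 67) * 700
= 67 / 102 * 700
= 459.8 microstrain

459.8


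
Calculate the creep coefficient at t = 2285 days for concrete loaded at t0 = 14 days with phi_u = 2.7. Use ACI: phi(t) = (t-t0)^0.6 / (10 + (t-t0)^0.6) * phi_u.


dt = 2285 - 14 = 2271
phi = 2271^0.6 / (10 + 2271^0.6) * 2.7
= 2.462

2.462


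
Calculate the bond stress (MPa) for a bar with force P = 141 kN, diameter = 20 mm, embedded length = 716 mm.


u = P / (pi * db * ld)
= 141 * 1000 / (pi * 20 * 716)
= 3.134 MPa

3.134


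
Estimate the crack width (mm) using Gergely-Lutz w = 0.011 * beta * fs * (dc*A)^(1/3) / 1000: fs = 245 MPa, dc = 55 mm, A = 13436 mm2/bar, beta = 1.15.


w = 0.011 * beta * fs * (dc * A)^(1/3) / 1000
= 0.011 * 1.15 * 245 * (55 * 13436)^(1/3) / 1000
= 0.28 mm

0.28


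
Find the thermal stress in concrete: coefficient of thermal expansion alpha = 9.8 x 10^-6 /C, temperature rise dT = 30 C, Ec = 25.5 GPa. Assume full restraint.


sigma = alpha * dT * Ec
= 9.8e-6 * 30 * 25.5 * 1000
= 7.497 MPa

7.497


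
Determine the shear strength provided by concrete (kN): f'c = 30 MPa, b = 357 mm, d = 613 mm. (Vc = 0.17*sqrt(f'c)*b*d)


Vc = 0.17 * sqrt(30) * 357 * 613 / 1000
= 203.77 kN

203.77


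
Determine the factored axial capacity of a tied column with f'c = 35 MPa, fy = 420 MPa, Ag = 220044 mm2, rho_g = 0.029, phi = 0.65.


Ast = rho * Ag = 0.029 * 220044 = 6381.276 mm2
phi*Pn = 0.65 * 0.80 * (0.85 * 35 * (220044 - 6381.276) + 420 * 6381.276) / 1000
= 4699.03 kN

4699.03


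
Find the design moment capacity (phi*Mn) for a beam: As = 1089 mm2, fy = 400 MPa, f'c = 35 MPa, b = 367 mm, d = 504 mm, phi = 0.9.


a = As * fy / (0.85 * f'c * b)
= 1089 * 400 / (0.85 * 35 * 367)
= 39.8965 mm
Mn = As * fy * (d - a/2) / 10^6
= 210.8529 kN-m
phi*Mn = 0.9 * 210.8529 = 189.77 kN-m

189.77


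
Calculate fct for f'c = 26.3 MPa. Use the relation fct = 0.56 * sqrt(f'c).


fct = 0.56 * sqrt(26.3)
= 0.56 * 5.128
= 2.872 MPa

2.872


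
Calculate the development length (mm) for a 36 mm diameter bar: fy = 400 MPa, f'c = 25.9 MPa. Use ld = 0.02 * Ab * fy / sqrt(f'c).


Ab = pi * 36^2 / 4 = 1017.876 mm2
ld = 0.02 * 1017.876 * 400 / sqrt(25.9)
= 1600.1 mm

1600.1


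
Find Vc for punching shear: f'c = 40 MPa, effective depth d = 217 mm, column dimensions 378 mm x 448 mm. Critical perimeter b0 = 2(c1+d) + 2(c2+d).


b0 = 2*(378 + 217) + 2*(448 + 217) = 2520 mm
Vc = 0.33 * sqrt(40) * 2520 * 217 / 1000
= 1141.31 kN

1141.31


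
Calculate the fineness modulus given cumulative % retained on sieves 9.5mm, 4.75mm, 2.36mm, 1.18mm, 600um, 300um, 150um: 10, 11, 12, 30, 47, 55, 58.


FM = sum(cumulative % retained) / 100
= 223 / 100
= 2.23

2.23


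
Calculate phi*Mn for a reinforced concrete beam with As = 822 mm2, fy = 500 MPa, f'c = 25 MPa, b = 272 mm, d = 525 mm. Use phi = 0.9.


a = As * fy / (0.85 * f'c * b)
= 822 * 500 / (0.85 * 25 * 272)
= 71.1073 mm
Mn = As * fy * (d - a/2) / 10^6
= 201.1625 kN-m
phi*Mn = 0.9 * 201.1625 = 181.05 kN-m

181.05


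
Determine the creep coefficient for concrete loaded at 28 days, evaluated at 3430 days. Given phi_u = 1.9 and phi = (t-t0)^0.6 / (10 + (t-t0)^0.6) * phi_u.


dt = 3430 - 28 = 3402
phi = 3402^0.6 / (10 + 3402^0.6) * 1.9
= 1.766

1.766


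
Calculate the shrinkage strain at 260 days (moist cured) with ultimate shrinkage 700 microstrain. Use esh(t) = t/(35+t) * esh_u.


esh(260) = 260 / (35 + 260) * 700
= 260 / 295 * 700
= 616.9 microstrain

616.9


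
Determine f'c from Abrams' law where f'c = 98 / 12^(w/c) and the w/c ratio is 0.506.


f'c = 98 / 12^0.506
= 98 / 3.516
= 27.87 MPa

27.87


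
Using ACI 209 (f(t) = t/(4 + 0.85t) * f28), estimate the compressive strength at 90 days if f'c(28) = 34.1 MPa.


f(90) = 90 / (4 + 0.85 * 90) * 34.1
= 90 / 80.5 * 34.1
= 38.12 MPa

38.12


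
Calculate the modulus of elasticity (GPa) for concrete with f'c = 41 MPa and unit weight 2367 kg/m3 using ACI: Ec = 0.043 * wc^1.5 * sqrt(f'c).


Ec = 0.043 * 2367^1.5 * sqrt(41) / 1000
= 31.71 GPa

31.71


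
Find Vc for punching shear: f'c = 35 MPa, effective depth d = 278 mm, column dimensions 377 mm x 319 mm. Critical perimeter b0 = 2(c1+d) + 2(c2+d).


b0 = 2*(377 + 278) + 2*(319 + 278) = 2504 mm
Vc = 0.33 * sqrt(35) * 2504 * 278 / 1000
= 1359.02 kN

1359.02


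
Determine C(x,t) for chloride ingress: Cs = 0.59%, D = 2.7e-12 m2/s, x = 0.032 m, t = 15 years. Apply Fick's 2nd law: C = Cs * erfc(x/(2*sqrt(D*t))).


t_seconds = 15 * 365.25 * 24 * 3600 = 473364000.0 s
arg = 0.032 / (2 * sqrt(2.7e-12 * 473364000.0))
= 0.4475
erfc(0.4475) = 0.5268
C = 0.59 * 0.5268 = 0.3108%

0.3108


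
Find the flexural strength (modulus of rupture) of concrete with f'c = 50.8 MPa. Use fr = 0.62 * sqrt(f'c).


fr = 0.62 * sqrt(50.8)
= 4.419 MPa

4.419


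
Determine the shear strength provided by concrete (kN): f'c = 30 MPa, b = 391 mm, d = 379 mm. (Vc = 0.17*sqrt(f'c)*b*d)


Vc = 0.17 * sqrt(30) * 391 * 379 / 1000
= 137.98 kN

137.98


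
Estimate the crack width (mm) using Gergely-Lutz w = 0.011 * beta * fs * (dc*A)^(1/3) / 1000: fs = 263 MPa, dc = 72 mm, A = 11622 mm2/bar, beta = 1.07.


w = 0.011 * beta * fs * (dc * A)^(1/3) / 1000
= 0.011 * 1.07 * 263 * (72 * 11622)^(1/3) / 1000
= 0.292 mm

0.292


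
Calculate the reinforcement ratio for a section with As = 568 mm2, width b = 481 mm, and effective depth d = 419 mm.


rho = As / (b * d)
= 568 / (481 * 419)
= 0.0028

0.0028


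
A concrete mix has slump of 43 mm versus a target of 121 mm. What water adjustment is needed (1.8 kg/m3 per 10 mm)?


Difference = 121 - 43 = 78 mm
Water adjustment = 78 * 1.8 / 10 = 14.0 kg/m3

14.0


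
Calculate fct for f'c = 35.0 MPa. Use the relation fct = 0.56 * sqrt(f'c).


fct = 0.56 * sqrt(35.0)
= 0.56 * 5.916
= 3.313 MPa

3.313


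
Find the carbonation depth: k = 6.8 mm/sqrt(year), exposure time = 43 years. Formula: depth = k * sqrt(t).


depth = k * sqrt(t)
= 6.8 * sqrt(43)
= 44.59 mm

44.59


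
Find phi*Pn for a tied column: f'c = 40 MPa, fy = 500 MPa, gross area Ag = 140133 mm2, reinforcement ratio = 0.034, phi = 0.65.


Ast = rho * Ag = 0.034 * 140133 = 4764.522 mm2
phi*Pn = 0.65 * 0.80 * (0.85 * 40 * (140133 - 4764.522) + 500 * 4764.522) / 1000
= 3632.09 kN

3632.09


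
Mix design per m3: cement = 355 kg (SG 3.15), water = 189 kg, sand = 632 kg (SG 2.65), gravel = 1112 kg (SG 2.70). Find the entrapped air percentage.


Vol cement = 355 / (3.15 * 1000) = 0.112698 m3
Vol water = 189 / 1000 = 0.189 m3
Vol sand = 632 / (2.65 * 1000) = 0.238491 m3
Vol gravel = 1112 / (2.70 * 1000) = 0.411852 m3
Total solid + water volume = 0.952041 m3
Air = (1 - 0.952041) * 100 = 4.8%

4.8


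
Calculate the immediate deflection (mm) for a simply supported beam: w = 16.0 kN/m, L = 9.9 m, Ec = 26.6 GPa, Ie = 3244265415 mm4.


Convert: L = 9.9 m = 9900 mm, Ec = 26.6 GPa = 26600 MPa
delta = 5 * 16.0 * 9900^4 / (384 * 26600 * 3244265415)
= 23.19 mm

23.19


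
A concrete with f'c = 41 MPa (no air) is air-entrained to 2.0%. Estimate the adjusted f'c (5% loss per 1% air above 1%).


Strength loss = (2.0 - 1) * 5 = 5.0%
f'c = 41 * (1 - 5.0/100)
= 38.95 MPa

38.95


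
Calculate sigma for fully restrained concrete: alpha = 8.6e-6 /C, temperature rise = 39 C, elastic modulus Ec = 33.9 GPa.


sigma = alpha * dT * Ec
= 8.6e-6 * 39 * 33.9 * 1000
= 11.37 MPa

11.37


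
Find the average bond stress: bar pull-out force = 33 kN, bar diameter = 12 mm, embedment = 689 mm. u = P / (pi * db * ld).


u = P / (pi * db * ld)
= 33 * 1000 / (pi * 12 * 689)
= 1.27 MPa

1.27


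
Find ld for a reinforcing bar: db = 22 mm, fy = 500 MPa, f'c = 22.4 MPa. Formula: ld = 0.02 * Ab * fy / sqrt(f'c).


Ab = pi * 22^2 / 4 = 380.133 mm2
ld = 0.02 * 380.133 * 500 / sqrt(22.4)
= 803.2 mm

803.2


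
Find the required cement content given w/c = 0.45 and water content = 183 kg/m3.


Cement = water / (w/c)
= 183 / 0.45
= 406.7 kg/m3

406.7


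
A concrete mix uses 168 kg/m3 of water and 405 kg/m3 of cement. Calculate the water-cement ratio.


w/c = water / cement
w/c = 168 / 405 = 0.415

0.415


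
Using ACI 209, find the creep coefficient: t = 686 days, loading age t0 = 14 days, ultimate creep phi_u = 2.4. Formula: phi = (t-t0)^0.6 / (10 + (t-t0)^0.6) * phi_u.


dt = 686 - 14 = 672
phi = 672^0.6 / (10 + 672^0.6) * 2.4
= 1.998

1.998


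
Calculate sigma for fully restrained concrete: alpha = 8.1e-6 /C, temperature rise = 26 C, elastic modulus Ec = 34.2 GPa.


sigma = alpha * dT * Ec
= 8.1e-6 * 26 * 34.2 * 1000
= 7.203 MPa

7.203


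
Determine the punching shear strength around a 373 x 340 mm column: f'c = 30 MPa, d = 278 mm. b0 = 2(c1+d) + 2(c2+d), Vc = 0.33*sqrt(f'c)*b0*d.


b0 = 2*(373 + 278) + 2*(340 + 278) = 2538 mm
Vc = 0.33 * sqrt(30) * 2538 * 278 / 1000
= 1275.3 kN

1275.3


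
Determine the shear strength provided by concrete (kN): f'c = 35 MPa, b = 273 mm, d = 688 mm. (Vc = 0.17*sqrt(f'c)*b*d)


Vc = 0.17 * sqrt(35) * 273 * 688 / 1000
= 188.9 kN

188.9


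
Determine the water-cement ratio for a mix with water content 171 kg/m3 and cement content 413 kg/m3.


w/c = water / cement
w/c = 171 / 413 = 0.414

0.414


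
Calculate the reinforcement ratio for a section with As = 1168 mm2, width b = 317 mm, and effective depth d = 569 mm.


rho = As / (b * d)
= 1168 / (317 * 569)
= 0.0065

0.0065


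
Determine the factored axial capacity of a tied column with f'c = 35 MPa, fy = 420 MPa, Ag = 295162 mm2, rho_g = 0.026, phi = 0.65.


Ast = rho * Ag = 0.026 * 295162 = 7674.212 mm2
phi*Pn = 0.65 * 0.80 * (0.85 * 35 * (295162 - 7674.212) + 420 * 7674.212) / 1000
= 6123.48 kN

6123.48


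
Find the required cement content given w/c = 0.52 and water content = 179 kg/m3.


Cement = water / (w/c)
= 179 / 0.52
= 344.2 kg/m3

344.2


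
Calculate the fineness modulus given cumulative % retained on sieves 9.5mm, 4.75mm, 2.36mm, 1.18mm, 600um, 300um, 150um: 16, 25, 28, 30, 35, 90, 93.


FM = sum(cumulative % retained) / 100
= 317 / 100
= 3.17

3.17


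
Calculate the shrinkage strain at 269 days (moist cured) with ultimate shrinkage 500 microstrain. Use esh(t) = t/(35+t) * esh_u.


esh(269) = 269 / (35 + 269) * 500
= 269 / 304 * 500
= 442.4 microstrain

442.4


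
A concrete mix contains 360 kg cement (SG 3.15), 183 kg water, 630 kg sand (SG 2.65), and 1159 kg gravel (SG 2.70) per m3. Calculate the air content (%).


Vol cement = 360 / (3.15 * 1000) = 0.114286 m3
Vol water = 183 / 1000 = 0.183 m3
Vol sand = 630 / (2.65 * 1000) = 0.237736 m3
Vol gravel = 1159 / (2.70 * 1000) = 0.429259 m3
Total solid + water volume = 0.964281 m3
Air = (1 - 0.964281) * 100 = 3.57%

3.57


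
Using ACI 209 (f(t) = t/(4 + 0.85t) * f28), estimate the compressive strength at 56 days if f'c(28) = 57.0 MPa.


f(56) = 56 / (4 + 0.85 * 56) * 57.0
= 56 / 51.6 * 57.0
= 61.86 MPa

61.86


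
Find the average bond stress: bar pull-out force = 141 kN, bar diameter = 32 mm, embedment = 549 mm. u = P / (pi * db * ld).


u = P / (pi * db * ld)
= 141 * 1000 / (pi * 32 * 549)
= 2.555 MPa

2.555


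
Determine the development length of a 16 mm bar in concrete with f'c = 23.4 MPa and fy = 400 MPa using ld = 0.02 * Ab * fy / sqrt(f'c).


Ab = pi * 16^2 / 4 = 201.062 mm2
ld = 0.02 * 201.062 * 400 / sqrt(23.4)
= 332.5 mm

332.5


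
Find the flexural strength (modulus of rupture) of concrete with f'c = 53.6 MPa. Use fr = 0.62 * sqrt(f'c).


fr = 0.62 * sqrt(53.6)
= 4.539 MPa

4.539


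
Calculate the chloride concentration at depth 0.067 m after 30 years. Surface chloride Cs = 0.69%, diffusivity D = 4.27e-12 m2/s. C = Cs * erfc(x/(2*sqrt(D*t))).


t_seconds = 30 * 365.25 * 24 * 3600 = 946728000.0 s
arg = 0.067 / (2 * sqrt(4.27e-12 * 946728000.0))
= 0.5269
erfc(0.5269) = 0.4562
C = 0.69 * 0.4562 = 0.3148%

0.3148


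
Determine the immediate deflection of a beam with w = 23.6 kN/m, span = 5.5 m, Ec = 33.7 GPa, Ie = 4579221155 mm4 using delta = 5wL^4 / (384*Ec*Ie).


Convert: L = 5.5 m = 5500 mm, Ec = 33.7 GPa = 33700 MPa
delta = 5 * 23.6 * 5500^4 / (384 * 33700 * 4579221155)
= 1.82 mm

1.82


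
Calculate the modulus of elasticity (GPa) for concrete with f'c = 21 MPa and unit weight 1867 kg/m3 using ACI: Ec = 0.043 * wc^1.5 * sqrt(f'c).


Ec = 0.043 * 1867^1.5 * sqrt(21) / 1000
= 15.9 GPa

15.9


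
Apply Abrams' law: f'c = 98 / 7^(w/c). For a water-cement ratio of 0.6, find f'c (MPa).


f'c = 98 / 7^0.6
= 98 / 3.214
= 30.49 MPa

30.49


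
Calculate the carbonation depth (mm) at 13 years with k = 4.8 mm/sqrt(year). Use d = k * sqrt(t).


depth = k * sqrt(t)
= 4.8 * sqrt(13)
= 17.31 mm

17.31


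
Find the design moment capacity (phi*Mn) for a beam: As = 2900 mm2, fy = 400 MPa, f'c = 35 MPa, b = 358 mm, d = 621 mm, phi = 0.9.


a = As * fy / (0.85 * f'c * b)
= 2900 * 400 / (0.85 * 35 * 358)
= 108.9151 mm
Mn = As * fy * (d - a/2) / 10^6
= 657.1893 kN-m
phi*Mn = 0.9 * 657.1893 = 591.47 kN-m

591.47


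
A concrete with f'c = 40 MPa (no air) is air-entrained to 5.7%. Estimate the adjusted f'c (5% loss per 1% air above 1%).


Strength loss = (5.7 - 1) * 5 = 23.5%
f'c = 40 * (1 - 23.5/100)
= 30.6 MPa

30.6


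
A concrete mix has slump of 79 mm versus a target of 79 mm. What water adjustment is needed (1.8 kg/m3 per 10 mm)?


Difference = 79 - 79 = 0 mm
Water adjustment = 0 * 1.8 / 10 = 0.0 kg/m3

0.0


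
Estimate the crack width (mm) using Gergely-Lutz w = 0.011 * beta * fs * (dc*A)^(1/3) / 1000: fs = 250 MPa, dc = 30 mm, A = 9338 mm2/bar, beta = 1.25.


w = 0.011 * beta * fs * (dc * A)^(1/3) / 1000
= 0.011 * 1.25 * 250 * (30 * 9338)^(1/3) / 1000
= 0.225 mm

0.225


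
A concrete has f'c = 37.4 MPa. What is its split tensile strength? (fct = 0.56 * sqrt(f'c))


fct = 0.56 * sqrt(37.4)
= 0.56 * 6.116
= 3.425 MPa

3.425


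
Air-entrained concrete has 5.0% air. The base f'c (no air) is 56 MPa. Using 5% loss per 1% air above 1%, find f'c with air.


Strength loss = (5.0 - 1) * 5 = 20.0%
f'c = 56 * (1 - 20.0/100)
= 44.8 MPa

44.8


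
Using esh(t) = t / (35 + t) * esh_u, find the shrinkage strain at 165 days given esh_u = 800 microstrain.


esh(165) = 165 / (35 + 165) * 800
= 165 / 200 * 800
= 660.0 microstrain

660.0


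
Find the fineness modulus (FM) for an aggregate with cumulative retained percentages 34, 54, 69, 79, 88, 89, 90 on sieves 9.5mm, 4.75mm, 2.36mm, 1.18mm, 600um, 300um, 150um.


FM = sum(cumulative % retained) / 100
= 503 / 100
= 5.03

5.03


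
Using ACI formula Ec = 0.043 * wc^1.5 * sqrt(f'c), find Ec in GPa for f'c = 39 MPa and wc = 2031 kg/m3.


Ec = 0.043 * 2031^1.5 * sqrt(39) / 1000
= 24.58 GPa

24.58


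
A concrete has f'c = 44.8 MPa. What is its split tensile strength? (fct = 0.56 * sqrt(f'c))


fct = 0.56 * sqrt(44.8)
= 0.56 * 6.693
= 3.748 MPa

3.748


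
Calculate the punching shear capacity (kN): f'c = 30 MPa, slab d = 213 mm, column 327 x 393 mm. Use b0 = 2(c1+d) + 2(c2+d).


b0 = 2*(327 + 213) + 2*(393 + 213) = 2292 mm
Vc = 0.33 * sqrt(30) * 2292 * 213 / 1000
= 882.41 kN

882.41


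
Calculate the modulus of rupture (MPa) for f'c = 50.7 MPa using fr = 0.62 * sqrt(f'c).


fr = 0.62 * sqrt(50.7)
= 4.415 MPa

4.415


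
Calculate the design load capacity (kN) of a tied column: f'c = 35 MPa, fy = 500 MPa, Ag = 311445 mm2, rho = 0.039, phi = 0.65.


Ast = rho * Ag = 0.039 * 311445 = 12146.355 mm2
phi*Pn = 0.65 * 0.80 * (0.85 * 35 * (311445 - 12146.355) + 500 * 12146.355) / 1000
= 7788.2 kN

7788.2


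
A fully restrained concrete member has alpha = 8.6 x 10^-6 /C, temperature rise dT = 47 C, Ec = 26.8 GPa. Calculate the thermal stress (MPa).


sigma = alpha * dT * Ec
= 8.6e-6 * 47 * 26.8 * 1000
= 10.833 MPa

10.833


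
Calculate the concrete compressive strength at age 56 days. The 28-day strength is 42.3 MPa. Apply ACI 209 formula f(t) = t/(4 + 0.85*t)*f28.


f(56) = 56 / (4 + 0.85 * 56) * 42.3
= 56 / 51.6 * 42.3
= 45.91 MPa

45.91


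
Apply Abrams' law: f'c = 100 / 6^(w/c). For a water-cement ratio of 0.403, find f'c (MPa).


f'c = 100 / 6^0.403
= 100 / 2.059
= 48.57 MPa

48.57


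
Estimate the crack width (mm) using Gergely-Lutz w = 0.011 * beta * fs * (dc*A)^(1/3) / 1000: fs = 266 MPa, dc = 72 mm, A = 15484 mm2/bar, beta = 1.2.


w = 0.011 * beta * fs * (dc * A)^(1/3) / 1000
= 0.011 * 1.2 * 266 * (72 * 15484)^(1/3) / 1000
= 0.364 mm

0.364


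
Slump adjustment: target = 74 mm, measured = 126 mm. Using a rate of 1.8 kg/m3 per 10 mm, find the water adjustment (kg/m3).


Difference = 74 - 126 = -52 mm
Water adjustment = -52 * 1.8 / 10 = -9.4 kg/m3

-9.4


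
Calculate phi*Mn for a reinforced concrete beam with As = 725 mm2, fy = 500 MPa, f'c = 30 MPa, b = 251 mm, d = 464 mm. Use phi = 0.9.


a = As * fy / (0.85 * f'c * b)
= 725 * 500 / (0.85 * 30 * 251)
= 56.6362 mm
Mn = As * fy * (d - a/2) / 10^6
= 157.9347 kN-m
phi*Mn = 0.9 * 157.9347 = 142.14 kN-m

142.14


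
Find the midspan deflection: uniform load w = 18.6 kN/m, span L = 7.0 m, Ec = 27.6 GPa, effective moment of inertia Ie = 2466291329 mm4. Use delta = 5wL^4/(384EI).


Convert: L = 7.0 m = 7000 mm, Ec = 27.6 GPa = 27600 MPa
delta = 5 * 18.6 * 7000^4 / (384 * 27600 * 2466291329)
= 8.54 mm

8.54


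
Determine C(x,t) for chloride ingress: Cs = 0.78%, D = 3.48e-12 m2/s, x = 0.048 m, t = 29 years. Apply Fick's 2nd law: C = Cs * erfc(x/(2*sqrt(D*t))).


t_seconds = 29 * 365.25 * 24 * 3600 = 915170400.0 s
arg = 0.048 / (2 * sqrt(3.48e-12 * 915170400.0))
= 0.4253
erfc(0.4253) = 0.5476
C = 0.78 * 0.5476 = 0.4271%

0.4271


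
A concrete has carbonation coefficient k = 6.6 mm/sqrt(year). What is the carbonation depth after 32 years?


depth = k * sqrt(t)
= 6.6 * sqrt(32)
= 37.34 mm

37.34


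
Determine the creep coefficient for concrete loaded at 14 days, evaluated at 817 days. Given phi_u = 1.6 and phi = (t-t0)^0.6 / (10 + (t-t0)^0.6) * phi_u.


dt = 817 - 14 = 803
phi = 803^0.6 / (10 + 803^0.6) * 1.6
= 1.355

1.355


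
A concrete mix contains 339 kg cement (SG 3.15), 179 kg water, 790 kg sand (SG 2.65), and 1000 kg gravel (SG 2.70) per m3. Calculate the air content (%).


Vol cement = 339 / (3.15 * 1000) = 0.107619 m3
Vol water = 179 / 1000 = 0.179 m3
Vol sand = 790 / (2.65 * 1000) = 0.298113 m3
Vol gravel = 1000 / (2.70 * 1000) = 0.37037 m3
Total solid + water volume = 0.955103 m3
Air = (1 - 0.955103) * 100 = 4.49%

4.49


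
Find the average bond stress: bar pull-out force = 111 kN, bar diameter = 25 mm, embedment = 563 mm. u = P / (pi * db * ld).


u = P / (pi * db * ld)
= 111 * 1000 / (pi * 25 * 563)
= 2.51 MPa

2.51


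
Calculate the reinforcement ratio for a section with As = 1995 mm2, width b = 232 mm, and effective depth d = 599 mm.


rho = As / (b * d)
= 1995 / (232 * 599)
= 0.0144

0.0144


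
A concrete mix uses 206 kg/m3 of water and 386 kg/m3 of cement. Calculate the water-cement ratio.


w/c = water / cement
w/c = 206 / 386 = 0.534

0.534


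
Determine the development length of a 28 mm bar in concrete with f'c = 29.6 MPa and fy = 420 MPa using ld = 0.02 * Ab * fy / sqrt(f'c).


Ab = pi * 28^2 / 4 = 615.752 mm2
ld = 0.02 * 615.752 * 420 / sqrt(29.6)
= 950.7 mm

950.7


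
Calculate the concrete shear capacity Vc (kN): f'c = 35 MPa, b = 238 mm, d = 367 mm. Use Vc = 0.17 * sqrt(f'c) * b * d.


Vc = 0.17 * sqrt(35) * 238 * 367 / 1000
= 87.85 kN

87.85


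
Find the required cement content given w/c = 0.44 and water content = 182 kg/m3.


Cement = water / (w/c)
= 182 / 0.44
= 413.6 kg/m3

413.6


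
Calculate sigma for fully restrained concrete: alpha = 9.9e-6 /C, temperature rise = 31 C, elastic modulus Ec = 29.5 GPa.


sigma = alpha * dT * Ec
= 9.9e-6 * 31 * 29.5 * 1000
= 9.054 MPa

9.054


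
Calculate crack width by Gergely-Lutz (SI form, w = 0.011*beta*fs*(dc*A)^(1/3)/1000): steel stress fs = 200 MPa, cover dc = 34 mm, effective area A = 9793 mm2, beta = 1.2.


w = 0.011 * beta * fs * (dc * A)^(1/3) / 1000
= 0.011 * 1.2 * 200 * (34 * 9793)^(1/3) / 1000
= 0.183 mm

0.183


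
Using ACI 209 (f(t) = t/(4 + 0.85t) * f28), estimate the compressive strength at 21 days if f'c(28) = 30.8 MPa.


f(21) = 21 / (4 + 0.85 * 21) * 30.8
= 21 / 21.85 * 30.8
= 29.6 MPa

29.6


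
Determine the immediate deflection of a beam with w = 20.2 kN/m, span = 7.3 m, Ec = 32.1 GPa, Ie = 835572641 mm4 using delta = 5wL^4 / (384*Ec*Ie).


Convert: L = 7.3 m = 7300 mm, Ec = 32.1 GPa = 32100 MPa
delta = 5 * 20.2 * 7300^4 / (384 * 32100 * 835572641)
= 27.85 mm

27.85


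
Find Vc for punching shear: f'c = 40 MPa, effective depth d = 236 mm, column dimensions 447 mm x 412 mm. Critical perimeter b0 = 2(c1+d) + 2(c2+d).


b0 = 2*(447 + 236) + 2*(412 + 236) = 2662 mm
Vc = 0.33 * sqrt(40) * 2662 * 236 / 1000
= 1311.19 kN

1311.19


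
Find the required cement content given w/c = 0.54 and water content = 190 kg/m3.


Cement = water / (w/c)
= 190 / 0.54
= 351.9 kg/m3

351.9


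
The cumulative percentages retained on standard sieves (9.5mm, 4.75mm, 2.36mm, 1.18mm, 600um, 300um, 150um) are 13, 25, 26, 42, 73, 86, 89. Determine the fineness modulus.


FM = sum(cumulative % retained) / 100
= 354 / 100
= 3.54

3.54


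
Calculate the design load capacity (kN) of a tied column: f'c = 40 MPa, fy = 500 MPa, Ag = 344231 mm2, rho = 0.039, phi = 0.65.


Ast = rho * Ag = 0.039 * 344231 = 13425.009 mm2
phi*Pn = 0.65 * 0.80 * (0.85 * 40 * (344231 - 13425.009) + 500 * 13425.009) / 1000
= 9339.15 kN

9339.15


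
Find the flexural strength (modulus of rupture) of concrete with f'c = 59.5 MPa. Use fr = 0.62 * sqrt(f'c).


fr = 0.62 * sqrt(59.5)
= 4.782 MPa

4.782


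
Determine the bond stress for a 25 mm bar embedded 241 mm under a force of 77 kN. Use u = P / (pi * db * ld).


u = P / (pi * db * ld)
= 77 * 1000 / (pi * 25 * 241)
= 4.068 MPa

4.068


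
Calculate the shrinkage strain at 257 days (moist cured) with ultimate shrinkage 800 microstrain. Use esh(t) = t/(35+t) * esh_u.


esh(257) = 257 / (35 + 257) * 800
= 257 / 292 * 800
= 704.1 microstrain

704.1


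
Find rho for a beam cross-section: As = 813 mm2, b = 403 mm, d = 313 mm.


rho = As / (b * d)
= 813 / (403 * 313)
= 0.0064

0.0064


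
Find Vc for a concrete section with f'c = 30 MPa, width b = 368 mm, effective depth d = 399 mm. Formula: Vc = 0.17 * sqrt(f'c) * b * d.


Vc = 0.17 * sqrt(30) * 368 * 399 / 1000
= 136.72 kN

136.72


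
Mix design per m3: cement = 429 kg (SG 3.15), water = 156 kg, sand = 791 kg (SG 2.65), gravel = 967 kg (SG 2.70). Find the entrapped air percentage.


Vol cement = 429 / (3.15 * 1000) = 0.13619 m3
Vol water = 156 / 1000 = 0.156 m3
Vol sand = 791 / (2.65 * 1000) = 0.298491 m3
Vol gravel = 967 / (2.70 * 1000) = 0.358148 m3
Total solid + water volume = 0.948829 m3
Air = (1 - 0.948829) * 100 = 5.12%

5.12


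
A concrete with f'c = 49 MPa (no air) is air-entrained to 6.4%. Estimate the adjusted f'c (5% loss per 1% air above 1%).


Strength loss = (6.4 - 1) * 5 = 27.0%
f'c = 49 * (1 - 27.0/100)
= 35.77 MPa

35.77


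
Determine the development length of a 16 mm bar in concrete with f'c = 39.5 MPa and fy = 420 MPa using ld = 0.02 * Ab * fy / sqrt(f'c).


Ab = pi * 16^2 / 4 = 201.062 mm2
ld = 0.02 * 201.062 * 420 / sqrt(39.5)
= 268.7 mm

268.7


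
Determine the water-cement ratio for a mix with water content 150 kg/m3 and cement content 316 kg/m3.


w/c = water / cement
w/c = 150 / 316 = 0.475

0.475


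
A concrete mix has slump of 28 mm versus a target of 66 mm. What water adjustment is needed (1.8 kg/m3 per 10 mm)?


Difference = 66 - 28 = 38 mm
Water adjustment = 38 * 1.8 / 10 = 6.8 kg/m3

6.8


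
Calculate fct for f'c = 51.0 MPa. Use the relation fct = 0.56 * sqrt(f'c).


fct = 0.56 * sqrt(51.0)
= 0.56 * 7.141
= 3.999 MPa

3.999


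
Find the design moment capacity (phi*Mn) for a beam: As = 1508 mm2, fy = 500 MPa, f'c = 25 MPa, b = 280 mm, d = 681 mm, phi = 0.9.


a = As * fy / (0.85 * f'c * b)
= 1508 * 500 / (0.85 * 25 * 280)
= 126.7227 mm
Mn = As * fy * (d - a/2) / 10^6
= 465.6995 kN-m
phi*Mn = 0.9 * 465.6995 = 419.13 kN-m

419.13


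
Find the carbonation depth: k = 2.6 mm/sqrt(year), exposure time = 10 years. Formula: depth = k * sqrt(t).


depth = k * sqrt(t)
= 2.6 * sqrt(10)
= 8.22 mm

8.22


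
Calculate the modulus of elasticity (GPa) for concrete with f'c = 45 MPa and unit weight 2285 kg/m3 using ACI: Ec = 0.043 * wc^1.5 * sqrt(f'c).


Ec = 0.043 * 2285^1.5 * sqrt(45) / 1000
= 31.51 GPa

31.51


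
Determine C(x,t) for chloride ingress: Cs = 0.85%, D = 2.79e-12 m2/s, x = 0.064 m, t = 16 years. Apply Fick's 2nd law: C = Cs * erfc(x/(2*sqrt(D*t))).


t_seconds = 16 * 365.25 * 24 * 3600 = 504921600.0 s
arg = 0.064 / (2 * sqrt(2.79e-12 * 504921600.0))
= 0.8526
erfc(0.8526) = 0.2279
C = 0.85 * 0.2279 = 0.1937%

0.1937


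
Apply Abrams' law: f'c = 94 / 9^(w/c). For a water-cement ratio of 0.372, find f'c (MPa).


f'c = 94 / 9^0.372
= 94 / 2.265
= 41.51 MPa

41.51


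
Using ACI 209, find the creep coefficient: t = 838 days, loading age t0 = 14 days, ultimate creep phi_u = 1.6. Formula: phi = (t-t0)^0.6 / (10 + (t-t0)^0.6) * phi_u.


dt = 838 - 14 = 824
phi = 824^0.6 / (10 + 824^0.6) * 1.6
= 1.358

1.358
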